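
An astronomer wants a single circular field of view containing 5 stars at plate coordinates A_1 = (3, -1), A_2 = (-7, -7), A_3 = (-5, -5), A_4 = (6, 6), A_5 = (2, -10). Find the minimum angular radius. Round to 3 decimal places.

9.220

The minimum enclosing circle of a finite set is fixed by two of the points (as a diameter) or three (as a circumcircle).
The minimum enclosing circle is determined by three boundary points: A_2, A_4, A_5.
Their circumcentre is (0, -1) with r² = 85.
The farthest remaining point A_3 is at distance² 41 ≤ 85.
r = √85 ≈ 9.220.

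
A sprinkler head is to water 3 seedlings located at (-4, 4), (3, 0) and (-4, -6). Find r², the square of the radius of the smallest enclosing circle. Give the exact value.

Call the three points A, B, C in the order given.
Side lengths²: AB² = 65, AC² = 100, BC² = 85.
Since AC² = 100 < 85 + 65 = 150, the triangle is acute, so the smallest enclosing circle is the circumcircle.
Circumcentre = (-31/14, -1), r² = 5525/196.

5525/196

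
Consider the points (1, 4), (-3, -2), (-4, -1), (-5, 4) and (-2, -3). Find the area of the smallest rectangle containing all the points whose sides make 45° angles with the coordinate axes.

50

In coordinates u = x + y, v = x − y the rectangle is axis-aligned; the map (x,y)→(u,v) scales areas by 2.
u-values: 5, -5, -5, -1, -5; range = 5 − (-5) = 10.
v-values: -3, -1, -3, -9, 1; range = 1 − (-9) = 10.
Area = (10 × 10) / 2 = 50.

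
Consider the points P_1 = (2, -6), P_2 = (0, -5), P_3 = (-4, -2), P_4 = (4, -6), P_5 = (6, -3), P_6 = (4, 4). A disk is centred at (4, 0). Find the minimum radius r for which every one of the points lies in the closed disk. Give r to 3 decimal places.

The required radius is the distance from (4, 0) to the farthest point.
Squared distances: 40, 41, 68, 36, 13, 16.
Maximum is 68, attained at P_3.
r = √68 ≈ 8.246.

8.246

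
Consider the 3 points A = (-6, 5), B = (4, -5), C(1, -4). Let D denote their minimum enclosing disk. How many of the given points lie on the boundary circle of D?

Side lengths²: AB² = 200, AC² = 130, BC² = 10.
Since AB² = 200 ≥ 130 + 10 = 140, the angle opposite AB is not acute, so the smallest enclosing circle has AB as diameter.
Centre = midpoint of AB = (-1, 0), r² = 200/4 = 50.
The points at distance exactly r from the centre are A, B — 2 points.

2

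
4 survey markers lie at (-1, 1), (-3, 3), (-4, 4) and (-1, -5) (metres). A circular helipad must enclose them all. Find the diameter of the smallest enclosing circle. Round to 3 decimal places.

9.487

The farthest pair is (-4, 4)–(-1, -5) with squared distance 90. The circle on this segment as diameter has centre (-2.5, -0.5) and r² = 90/4 = 22.5.
Check (-1, 1): distance² to centre = 4.5 ≤ 22.5, so it lies inside.
All remaining points lie in this disk, and no smaller disk contains both endpoints, so this is the minimum enclosing circle.
Diameter = 2r = 2√(22.5) ≈ 9.487.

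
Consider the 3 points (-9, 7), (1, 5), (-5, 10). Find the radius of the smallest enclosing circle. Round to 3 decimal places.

5.099

Call the three points A, B, C in the order given.
Side lengths²: AB² = 104, AC² = 25, BC² = 61.
Since AB² = 104 ≥ 61 + 25 = 86, the angle opposite AB is not acute, so the smallest enclosing circle has AB as diameter.
Centre = midpoint of AB = (-4, 6), r² = 104/4 = 26.
r = √26 ≈ 5.099.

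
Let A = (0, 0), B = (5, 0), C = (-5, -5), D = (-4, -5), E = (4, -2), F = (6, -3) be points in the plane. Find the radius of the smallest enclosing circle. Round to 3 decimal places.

5.647

The minimum enclosing circle is determined by three boundary points: B, C, F.
Their circumcentre is (5/14, -45/14) with r² = 3125/98.
The farthest remaining point D is at distance² 2173/98 ≤ 3125/98.
r = √(3125/98) ≈ 5.647.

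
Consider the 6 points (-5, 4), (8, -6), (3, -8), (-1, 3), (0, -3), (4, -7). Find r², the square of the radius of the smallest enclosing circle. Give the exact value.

The minimum enclosing circle of a finite set is fixed by two of the points (as a diameter) or three (as a circumcircle).
The farthest pair is (-5, 4)–(8, -6) with squared distance 269. The circle on this segment as diameter has centre (1.5, -1) and r² = 269/4 = 67.25.
Check (3, -8): distance² to centre = 51.25 ≤ 67.25, so it lies inside.
All remaining points lie in this disk, and no smaller disk contains both endpoints, so this is the minimum enclosing circle.

67.25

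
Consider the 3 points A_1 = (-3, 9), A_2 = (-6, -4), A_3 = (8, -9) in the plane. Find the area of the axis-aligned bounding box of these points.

x ranges over [-6, 8], width 14.
y ranges over [-9, 9], height 18.
Area = 14 × 18 = 252.

252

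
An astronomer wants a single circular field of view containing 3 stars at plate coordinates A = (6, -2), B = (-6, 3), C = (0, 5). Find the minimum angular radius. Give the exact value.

6.5

Side lengths²: AB² = 169, AC² = 85, BC² = 40.
Since AB² = 169 ≥ 85 + 40 = 125, the angle opposite AB is not acute, so the smallest enclosing circle has AB as diameter.
Centre = midpoint of AB = (0, 0.5), r² = 169/4 = 42.25.
r = √(42.25) = 6.5.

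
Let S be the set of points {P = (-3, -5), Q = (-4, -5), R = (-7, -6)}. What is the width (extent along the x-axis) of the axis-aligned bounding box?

4

max x = -3, min x = -7, so width = 4.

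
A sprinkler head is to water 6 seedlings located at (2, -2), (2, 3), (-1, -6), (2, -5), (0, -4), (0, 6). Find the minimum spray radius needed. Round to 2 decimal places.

By Welzl's lemma the MEC is supported by two points (diametrically opposite) or three points (on a circumcircle).
The farthest pair is (-1, -6)–(0, 6) with squared distance 145. The circle on this segment as diameter has centre (-0.5, 0) and r² = 145/4 = 36.25.
Check (2, -2): distance² to centre = 10.25 ≤ 36.25, so it lies inside.
All remaining points lie in this disk, and no smaller disk contains both endpoints, so this is the minimum enclosing circle.
r = √(36.25) ≈ 6.02.

6.02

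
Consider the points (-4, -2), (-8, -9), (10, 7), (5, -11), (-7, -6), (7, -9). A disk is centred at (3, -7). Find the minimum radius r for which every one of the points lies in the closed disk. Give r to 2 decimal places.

15.65

The required radius is the distance from (3, -7) to the farthest point.
Squared distances: 74, 125, 245, 20, 101, 20.
Maximum is 245, attained at (10, 7).
r = √245 ≈ 15.65.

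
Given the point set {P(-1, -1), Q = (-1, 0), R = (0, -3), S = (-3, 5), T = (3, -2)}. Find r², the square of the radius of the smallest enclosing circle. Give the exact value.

The farthest pair is S–T with squared distance 85. The circle on this segment as diameter has centre (0, 1.5) and r² = 85/4 = 21.25.
Check P: distance² to centre = 7.25 ≤ 21.25, so it lies inside.
All remaining points lie in this disk, and no smaller disk contains both endpoints, so this is the minimum enclosing circle.

21.25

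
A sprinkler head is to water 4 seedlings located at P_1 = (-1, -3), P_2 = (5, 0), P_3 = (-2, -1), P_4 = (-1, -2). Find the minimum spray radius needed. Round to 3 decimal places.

The minimum enclosing circle of a finite set is fixed by two of the points (as a diameter) or three (as a circumcircle).
The farthest pair is P_2–P_3 with squared distance 50. The circle on this segment as diameter has centre (1.5, -0.5) and r² = 50/4 = 12.5.
Check P_1: distance² to centre = 12.5 ≤ 12.5, so it lies inside.
All remaining points lie in this disk, and no smaller disk contains both endpoints, so this is the minimum enclosing circle.
r = √(12.5) ≈ 3.536.

3.536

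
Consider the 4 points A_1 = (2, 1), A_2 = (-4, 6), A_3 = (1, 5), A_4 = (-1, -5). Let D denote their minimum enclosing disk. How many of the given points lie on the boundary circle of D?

The farthest pair is A_2–A_4 with squared distance 130. The circle on this segment as diameter has centre (-2.5, 0.5) and r² = 130/4 = 32.5.
Check A_1: distance² to centre = 20.5 ≤ 32.5, so it lies inside.
All remaining points lie in this disk, and no smaller disk contains both endpoints, so this is the minimum enclosing circle.
The points at distance exactly r from the centre are A_2, A_3, A_4 — 3 points.

3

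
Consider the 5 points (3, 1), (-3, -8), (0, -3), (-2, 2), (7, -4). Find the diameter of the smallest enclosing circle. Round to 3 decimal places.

12.196

By Welzl's lemma the MEC is supported by two points (diametrically opposite) or three points (on a circumcircle).
The minimum enclosing circle is determined by three boundary points: (-3, -8), (-2, 2), (7, -4).
Their circumcentre is (0.9375, -3.34375) with r² = 37.1845703125.
The farthest remaining point (3, 1) is at distance² 23.1220703125 ≤ 37.1845703125.
Diameter = 2r = 2√(37.1845703125) ≈ 12.196.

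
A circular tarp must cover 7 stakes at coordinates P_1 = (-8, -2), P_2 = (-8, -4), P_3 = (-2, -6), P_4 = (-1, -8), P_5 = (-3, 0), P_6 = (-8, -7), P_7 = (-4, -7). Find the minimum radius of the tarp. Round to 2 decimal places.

4.65

By Welzl's lemma the MEC is supported by two points (diametrically opposite) or three points (on a circumcircle).
The minimum enclosing circle is determined by three boundary points: P_1, P_4, P_5.
Their circumcentre is (-45/11, -199/44) with r² = 41905/1936.
The farthest remaining point P_6 is at distance² 41465/1936 ≤ 41905/1936.
r = √(41905/1936) ≈ 4.65.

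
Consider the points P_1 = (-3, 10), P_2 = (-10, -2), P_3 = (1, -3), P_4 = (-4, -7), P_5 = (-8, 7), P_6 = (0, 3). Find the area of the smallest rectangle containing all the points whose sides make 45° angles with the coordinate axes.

180.5

In coordinates u = x + y, v = x − y the rectangle is axis-aligned; the map (x,y)→(u,v) scales areas by 2.
u-values: 7, -12, -2, -11, -1, 3; range = 7 − (-12) = 19.
v-values: -13, -8, 4, 3, -15, -3; range = 4 − (-15) = 19.
Area = (19 × 19) / 2 = 180.5.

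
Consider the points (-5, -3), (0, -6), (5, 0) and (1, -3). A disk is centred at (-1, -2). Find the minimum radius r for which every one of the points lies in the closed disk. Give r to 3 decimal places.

6.325

The required radius is the distance from (-1, -2) to the farthest point.
Squared distances: 17, 17, 40, 5.
Maximum is 40, attained at (5, 0).
r = √40 ≈ 6.325.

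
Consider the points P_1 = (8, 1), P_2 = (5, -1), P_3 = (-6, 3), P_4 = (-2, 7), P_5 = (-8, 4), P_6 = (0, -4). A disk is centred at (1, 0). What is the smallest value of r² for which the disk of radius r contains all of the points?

The required radius is the distance from (1, 0) to the farthest point.
Squared distances: 50, 17, 58, 58, 97, 17.
Maximum is 97, attained at P_5.

97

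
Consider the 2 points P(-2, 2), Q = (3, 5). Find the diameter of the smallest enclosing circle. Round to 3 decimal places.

5.831

The smallest circle enclosing two points has them as diameter endpoints.
Centre = midpoint = (0.5, 3.5); r² = |PQ|²/4 = 34/4 = 8.5.
Diameter = 2r = 2√(8.5) ≈ 5.831.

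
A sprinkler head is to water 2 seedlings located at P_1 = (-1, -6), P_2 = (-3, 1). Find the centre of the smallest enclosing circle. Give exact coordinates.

The smallest circle enclosing two points has them as diameter endpoints.
Centre = midpoint = (-2, -2.5); r² = |P_1P_2|²/4 = 53/4 = 13.25.
Centre = (-2, -2.5).

(-2, -2.5)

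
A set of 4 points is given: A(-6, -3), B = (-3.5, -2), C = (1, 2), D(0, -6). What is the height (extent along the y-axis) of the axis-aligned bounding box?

max y = 2, min y = -6, so height = 8.

8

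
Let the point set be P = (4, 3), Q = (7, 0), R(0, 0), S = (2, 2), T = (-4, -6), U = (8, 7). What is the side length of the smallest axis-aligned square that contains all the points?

13

The bounding box has width 12 and height 13.
An axis-aligned square enclosing the set must have side ≥ max(width, height).
So the minimum side is max(12, 13) = 13.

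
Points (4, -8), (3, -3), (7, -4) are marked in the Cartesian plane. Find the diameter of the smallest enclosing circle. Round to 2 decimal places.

Call the three points A, B, C in the order given.
Side lengths²: AB² = 26, AC² = 25, BC² = 17.
Since AB² = 26 < 25 + 17 = 42, the triangle is acute, so the smallest enclosing circle is the circumcircle.
Circumcentre = (173/38, -201/38), r² = 5525/722.
Diameter = 2r = 2√(5525/722) ≈ 5.53.

5.53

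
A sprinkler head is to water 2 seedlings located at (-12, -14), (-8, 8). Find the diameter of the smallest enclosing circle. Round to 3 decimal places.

22.361

The smallest circle enclosing two points has them as diameter endpoints.
Centre = midpoint = (-10, -3); r² = |(-12, -14)−(-8, 8)|²/4 = 500/4 = 125.
Diameter = 2r = 2√125 ≈ 22.361.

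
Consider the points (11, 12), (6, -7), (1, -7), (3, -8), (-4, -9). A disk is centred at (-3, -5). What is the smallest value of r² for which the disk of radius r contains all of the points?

485

The required radius is the distance from (-3, -5) to the farthest point.
Squared distances: 485, 85, 20, 45, 17.
Maximum is 485, attained at (11, 12).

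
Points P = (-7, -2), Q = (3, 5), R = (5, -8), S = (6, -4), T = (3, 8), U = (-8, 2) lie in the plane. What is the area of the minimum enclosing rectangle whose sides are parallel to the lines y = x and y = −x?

230

In coordinates u = x + y, v = x − y the rectangle is axis-aligned; the map (x,y)→(u,v) scales areas by 2.
u-values: -9, 8, -3, 2, 11, -6; range = 11 − (-9) = 20.
v-values: -5, -2, 13, 10, -5, -10; range = 13 − (-10) = 23.
Area = (20 × 23) / 2 = 230.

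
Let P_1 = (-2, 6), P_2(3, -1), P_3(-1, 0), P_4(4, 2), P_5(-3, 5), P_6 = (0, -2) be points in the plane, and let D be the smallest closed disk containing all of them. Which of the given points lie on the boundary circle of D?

P_1, P_2, P_6

The minimum enclosing circle of a finite set is fixed by two of the points (as a diameter) or three (as a circumcircle).
The minimum enclosing circle is determined by three boundary points: P_1, P_2, P_6.
Their circumcentre is (3/13, 30/13) with r² = 3145/169.
The farthest remaining point P_5 is at distance² 2989/169 ≤ 3145/169.
The points at distance exactly r from the centre are P_1, P_2, P_6 — 3 points.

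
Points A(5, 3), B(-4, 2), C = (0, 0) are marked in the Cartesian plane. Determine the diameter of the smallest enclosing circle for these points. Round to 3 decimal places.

Side lengths²: AB² = 82, AC² = 34, BC² = 20.
Since AB² = 82 ≥ 34 + 20 = 54, the angle opposite AB is not acute, so the smallest enclosing circle has AB as diameter.
Centre = midpoint of AB = (0.5, 2.5), r² = 82/4 = 20.5.
Diameter = 2r = 2√(20.5) ≈ 9.055.

9.055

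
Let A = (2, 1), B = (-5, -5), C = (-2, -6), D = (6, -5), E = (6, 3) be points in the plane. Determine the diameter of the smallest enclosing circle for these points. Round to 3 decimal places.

13.601

The farthest pair is B–E with squared distance 185. The circle on this segment as diameter has centre (0.5, -1) and r² = 185/4 = 46.25.
Check A: distance² to centre = 6.25 ≤ 46.25, so it lies inside.
All remaining points lie in this disk, and no smaller disk contains both endpoints, so this is the minimum enclosing circle.
Diameter = 2r = 2√(46.25) ≈ 13.601.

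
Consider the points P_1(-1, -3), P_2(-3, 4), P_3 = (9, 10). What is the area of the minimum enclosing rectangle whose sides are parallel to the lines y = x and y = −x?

103.5

In coordinates u = x + y, v = x − y the rectangle is axis-aligned; the map (x,y)→(u,v) scales areas by 2.
u-values: -4, 1, 19; range = 19 − (-4) = 23.
v-values: 2, -7, -1; range = 2 − (-7) = 9.
Area = (23 × 9) / 2 = 103.5.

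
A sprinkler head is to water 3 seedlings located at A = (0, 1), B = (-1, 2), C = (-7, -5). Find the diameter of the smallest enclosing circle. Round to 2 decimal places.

Side lengths²: AB² = 2, AC² = 85, BC² = 85.
Since BC² = 85 < 85 + 2 = 87, the triangle is acute, so the smallest enclosing circle is the circumcircle.
Circumcentre = (-97/26, -45/26), r² = 7225/338.
Diameter = 2r = 2√(7225/338) ≈ 9.25.

9.25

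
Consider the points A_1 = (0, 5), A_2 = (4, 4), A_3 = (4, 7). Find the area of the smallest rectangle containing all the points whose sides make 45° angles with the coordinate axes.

In coordinates u = x + y, v = x − y the rectangle is axis-aligned; the map (x,y)→(u,v) scales areas by 2.
u-values: 5, 8, 11; range = 11 − 5 = 6.
v-values: -5, 0, -3; range = 0 − (-5) = 5.
Area = (6 × 5) / 2 = 15.

15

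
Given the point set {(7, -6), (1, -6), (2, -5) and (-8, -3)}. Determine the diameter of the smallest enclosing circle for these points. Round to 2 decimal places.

By Welzl's lemma the MEC is supported by two points (diametrically opposite) or three points (on a circumcircle).
The farthest pair is (7, -6)–(-8, -3) with squared distance 234. The circle on this segment as diameter has centre (-0.5, -4.5) and r² = 234/4 = 58.5.
Check (1, -6): distance² to centre = 4.5 ≤ 58.5, so it lies inside.
All remaining points lie in this disk, and no smaller disk contains both endpoints, so this is the minimum enclosing circle.
Diameter = 2r = 2√(58.5) ≈ 15.30.

15.30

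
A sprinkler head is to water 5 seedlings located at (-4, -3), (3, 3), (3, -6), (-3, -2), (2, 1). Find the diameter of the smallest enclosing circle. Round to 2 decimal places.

The minimum enclosing circle is determined by three boundary points: (-4, -3), (3, 3), (3, -6).
Their circumcentre is (11/14, -1.5) with r² = 2465/98.
The farthest remaining point (-3, -2) is at distance² 1429/98 ≤ 2465/98.
Diameter = 2r = 2√(2465/98) ≈ 10.03.

10.03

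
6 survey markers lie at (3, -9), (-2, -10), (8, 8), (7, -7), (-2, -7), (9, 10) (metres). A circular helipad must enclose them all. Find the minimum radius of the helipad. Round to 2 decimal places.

11.41

The farthest pair is (-2, -10)–(9, 10) with squared distance 521. The circle on this segment as diameter has centre (3.5, 0) and r² = 521/4 = 130.25.
Check (3, -9): distance² to centre = 81.25 ≤ 130.25, so it lies inside.
All remaining points lie in this disk, and no smaller disk contains both endpoints, so this is the minimum enclosing circle.
r = √(130.25) ≈ 11.41.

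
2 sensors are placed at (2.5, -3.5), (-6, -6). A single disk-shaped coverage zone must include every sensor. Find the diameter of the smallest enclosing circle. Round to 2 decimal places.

The smallest circle enclosing two points has them as diameter endpoints.
Centre = midpoint = (-1.75, -4.75); r² = |(2.5, -3.5)−(-6, -6)|²/4 = 78.5/4 = 19.625.
Diameter = 2r = 2√(19.625) ≈ 8.86.

8.86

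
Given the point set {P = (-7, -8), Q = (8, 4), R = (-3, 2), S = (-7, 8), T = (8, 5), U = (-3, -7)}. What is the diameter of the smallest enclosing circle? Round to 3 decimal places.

20.243

A smallest enclosing disk is always determined by at most three of the input points on its boundary.
The minimum enclosing circle is determined by three boundary points: P, S, T.
Their circumcentre is (-0.8, 0) with r² = 102.44.
The farthest remaining point Q is at distance² 93.44 ≤ 102.44.
Diameter = 2r = 2√(102.44) ≈ 20.243.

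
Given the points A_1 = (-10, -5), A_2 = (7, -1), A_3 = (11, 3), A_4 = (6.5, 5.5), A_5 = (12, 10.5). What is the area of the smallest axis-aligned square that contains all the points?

The bounding box has width 22 and height 15.5.
An axis-aligned square enclosing the set must have side ≥ max(width, height).
So the minimum side is max(22, 15.5) = 22.
Area = 22² = 484.

484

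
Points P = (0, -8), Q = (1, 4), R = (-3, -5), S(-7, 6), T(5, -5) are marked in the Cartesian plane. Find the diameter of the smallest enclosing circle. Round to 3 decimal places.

A smallest enclosing disk is always determined by at most three of the input points on its boundary.
The minimum enclosing circle is determined by three boundary points: P, S, T.
Their circumcentre is (-37/26, 1/26) with r² = 22525/338.
The farthest remaining point R is at distance² 9421/338 ≤ 22525/338.
Diameter = 2r = 2√(22525/338) ≈ 16.327.

16.327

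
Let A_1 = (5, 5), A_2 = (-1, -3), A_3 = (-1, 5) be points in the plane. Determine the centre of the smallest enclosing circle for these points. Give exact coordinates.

(2, 1)

Side lengths²: A_1A_2² = 100, A_1A_3² = 36, A_2A_3² = 64.
Since A_1A_2² = 100 ≥ 64 + 36 = 100, the angle opposite A_1A_2 is not acute, so the smallest enclosing circle has A_1A_2 as diameter.
Centre = midpoint of A_1A_2 = (2, 1), r² = 100/4 = 25.
Centre = (2, 1).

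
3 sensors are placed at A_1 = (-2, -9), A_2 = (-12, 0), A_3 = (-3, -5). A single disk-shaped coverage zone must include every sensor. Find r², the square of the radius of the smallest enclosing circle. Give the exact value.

45.25

Side lengths²: A_1A_2² = 181, A_1A_3² = 17, A_2A_3² = 106.
Since A_1A_2² = 181 ≥ 106 + 17 = 123, the angle opposite A_1A_2 is not acute, so the smallest enclosing circle has A_1A_2 as diameter.
Centre = midpoint of A_1A_2 = (-7, -4.5), r² = 181/4 = 45.25.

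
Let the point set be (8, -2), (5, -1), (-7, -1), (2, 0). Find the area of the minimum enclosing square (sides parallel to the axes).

The bounding box has width 15 and height 2.
An axis-aligned square enclosing the set must have side ≥ max(width, height).
So the minimum side is max(15, 2) = 15.
Area = 15² = 225.

225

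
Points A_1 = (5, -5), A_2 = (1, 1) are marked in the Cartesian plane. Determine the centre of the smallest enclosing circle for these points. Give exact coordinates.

(3, -2)

The smallest circle enclosing two points has them as diameter endpoints.
Centre = midpoint = (3, -2); r² = |A_1A_2|²/4 = 52/4 = 13.
Centre = (3, -2).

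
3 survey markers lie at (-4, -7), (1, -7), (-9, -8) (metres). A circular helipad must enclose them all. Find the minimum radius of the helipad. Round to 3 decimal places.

Call the three points A, B, C in the order given.
Side lengths²: AB² = 25, AC² = 26, BC² = 101.
Since BC² = 101 ≥ 26 + 25 = 51, the angle opposite BC is not acute, so the smallest enclosing circle has BC as diameter.
Centre = midpoint of BC = (-4, -7.5), r² = 101/4 = 25.25.
r = √(25.25) ≈ 5.025.

5.025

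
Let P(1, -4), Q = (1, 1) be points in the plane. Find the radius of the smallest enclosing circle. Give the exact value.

2.5

The smallest circle enclosing two points has them as diameter endpoints.
Centre = midpoint = (1, -1.5); r² = |PQ|²/4 = 25/4 = 6.25.
r = √(6.25) = 2.5.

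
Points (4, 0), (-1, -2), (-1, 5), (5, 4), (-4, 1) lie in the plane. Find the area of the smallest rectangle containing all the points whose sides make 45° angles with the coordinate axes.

60

In coordinates u = x + y, v = x − y the rectangle is axis-aligned; the map (x,y)→(u,v) scales areas by 2.
u-values: 4, -3, 4, 9, -3; range = 9 − (-3) = 12.
v-values: 4, 1, -6, 1, -5; range = 4 − (-6) = 10.
Area = (12 × 10) / 2 = 60.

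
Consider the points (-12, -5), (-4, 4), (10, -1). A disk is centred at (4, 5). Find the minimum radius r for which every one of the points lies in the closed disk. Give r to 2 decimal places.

18.87

The required radius is the distance from (4, 5) to the farthest point.
Squared distances: 356, 65, 72.
Maximum is 356, attained at (-12, -5).
r = √356 ≈ 18.87.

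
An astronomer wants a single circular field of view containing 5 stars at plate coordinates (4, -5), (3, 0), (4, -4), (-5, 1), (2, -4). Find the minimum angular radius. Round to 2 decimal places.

5.41

The farthest pair is (4, -5)–(-5, 1) with squared distance 117. The circle on this segment as diameter has centre (-0.5, -2) and r² = 117/4 = 29.25.
Check (3, 0): distance² to centre = 16.25 ≤ 29.25, so it lies inside.
All remaining points lie in this disk, and no smaller disk contains both endpoints, so this is the minimum enclosing circle.
r = √(29.25) ≈ 5.41.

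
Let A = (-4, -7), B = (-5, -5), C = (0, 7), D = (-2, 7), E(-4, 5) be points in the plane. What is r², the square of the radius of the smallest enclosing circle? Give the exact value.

53

The farthest pair is A–C with squared distance 212. The circle on this segment as diameter has centre (-2, 0) and r² = 212/4 = 53.
Check B: distance² to centre = 34 ≤ 53, so it lies inside.
All remaining points lie in this disk, and no smaller disk contains both endpoints, so this is the minimum enclosing circle.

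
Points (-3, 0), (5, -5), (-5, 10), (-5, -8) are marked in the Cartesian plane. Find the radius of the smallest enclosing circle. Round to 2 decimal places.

The minimum enclosing circle of a finite set is fixed by two of the points (as a diameter) or three (as a circumcircle).
The minimum enclosing circle is determined by three boundary points: (5, -5), (-5, 10), (-5, -8).
Their circumcentre is (-2.25, 1) with r² = 88.5625.
The farthest remaining point (-3, 0) is at distance² 1.5625 ≤ 88.5625.
r = √(88.5625) ≈ 9.41.

9.41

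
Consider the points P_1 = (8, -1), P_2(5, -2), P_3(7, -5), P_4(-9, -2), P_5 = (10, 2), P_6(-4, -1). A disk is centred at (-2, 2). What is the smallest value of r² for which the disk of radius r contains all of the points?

The required radius is the distance from (-2, 2) to the farthest point.
Squared distances: 109, 65, 130, 65, 144, 13.
Maximum is 144, attained at P_5.

144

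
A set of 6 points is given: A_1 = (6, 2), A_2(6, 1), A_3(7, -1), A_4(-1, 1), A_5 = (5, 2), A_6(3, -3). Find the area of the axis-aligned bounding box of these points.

40

x ranges over [-1, 7], width 8.
y ranges over [-3, 2], height 5.
Area = 8 × 5 = 40.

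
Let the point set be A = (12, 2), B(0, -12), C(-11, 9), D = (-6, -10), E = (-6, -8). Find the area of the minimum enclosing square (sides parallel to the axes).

529

The bounding box has width 23 and height 21.
An axis-aligned square enclosing the set must have side ≥ max(width, height).
So the minimum side is max(23, 21) = 23.
Area = 23² = 529.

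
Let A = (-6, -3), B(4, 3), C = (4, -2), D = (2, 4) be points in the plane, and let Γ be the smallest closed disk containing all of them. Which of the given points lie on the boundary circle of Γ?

A, B

The farthest pair is A–B with squared distance 136. The circle on this segment as diameter has centre (-1, 0) and r² = 136/4 = 34.
Check C: distance² to centre = 29 ≤ 34, so it lies inside.
All remaining points lie in this disk, and no smaller disk contains both endpoints, so this is the minimum enclosing circle.
The points at distance exactly r from the centre are A, B — 2 points.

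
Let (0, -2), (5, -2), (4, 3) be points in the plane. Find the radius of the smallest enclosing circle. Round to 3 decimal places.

3.265

Call the three points A, B, C in the order given.
Side lengths²: AB² = 25, AC² = 41, BC² = 26.
Since AC² = 41 < 26 + 25 = 51, the triangle is acute, so the smallest enclosing circle is the circumcircle.
Circumcentre = (2.5, 0.1), r² = 10.66.
r = √(10.66) ≈ 3.265.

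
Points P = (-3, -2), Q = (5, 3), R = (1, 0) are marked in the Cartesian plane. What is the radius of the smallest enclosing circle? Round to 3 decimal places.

4.717

Side lengths²: PQ² = 89, PR² = 20, QR² = 25.
Since PQ² = 89 ≥ 25 + 20 = 45, the angle opposite PQ is not acute, so the smallest enclosing circle has PQ as diameter.
Centre = midpoint of PQ = (1, 0.5), r² = 89/4 = 22.25.
r = √(22.25) ≈ 4.717.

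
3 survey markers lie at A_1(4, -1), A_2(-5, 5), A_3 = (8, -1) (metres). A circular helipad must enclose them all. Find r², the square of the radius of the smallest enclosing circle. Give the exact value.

Side lengths²: A_1A_2² = 117, A_1A_3² = 16, A_2A_3² = 205.
Since A_2A_3² = 205 ≥ 117 + 16 = 133, the angle opposite A_2A_3 is not acute, so the smallest enclosing circle has A_2A_3 as diameter.
Centre = midpoint of A_2A_3 = (1.5, 2), r² = 205/4 = 51.25.

51.25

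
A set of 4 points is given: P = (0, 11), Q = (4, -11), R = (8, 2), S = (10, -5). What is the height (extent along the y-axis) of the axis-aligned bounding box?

22

max y = 11, min y = -11, so height = 22.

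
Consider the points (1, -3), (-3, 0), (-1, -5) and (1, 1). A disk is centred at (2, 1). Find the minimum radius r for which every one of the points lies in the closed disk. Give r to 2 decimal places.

The required radius is the distance from (2, 1) to the farthest point.
Squared distances: 17, 26, 45, 1.
Maximum is 45, attained at (-1, -5).
r = √45 ≈ 6.71.

6.71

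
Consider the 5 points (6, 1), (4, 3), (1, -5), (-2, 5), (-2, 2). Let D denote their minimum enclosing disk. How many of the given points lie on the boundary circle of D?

3

A smallest enclosing disk is always determined by at most three of the input points on its boundary.
The minimum enclosing circle is determined by three boundary points: (6, 1), (1, -5), (-2, 5).
Their circumcentre is (23/34, 6/17) with r² = 33245/1156.
The farthest remaining point (4, 3) is at distance² 20869/1156 ≤ 33245/1156.
The points at distance exactly r from the centre are (6, 1), (1, -5), (-2, 5) — 3 points.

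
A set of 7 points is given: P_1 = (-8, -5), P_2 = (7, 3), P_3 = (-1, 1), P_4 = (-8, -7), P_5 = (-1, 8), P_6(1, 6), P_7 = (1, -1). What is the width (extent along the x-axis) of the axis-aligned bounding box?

15

max x = 7, min x = -8, so width = 15.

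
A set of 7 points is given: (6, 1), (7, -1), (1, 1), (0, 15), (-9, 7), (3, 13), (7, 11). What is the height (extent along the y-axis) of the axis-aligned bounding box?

max y = 15, min y = -1, so height = 16.

16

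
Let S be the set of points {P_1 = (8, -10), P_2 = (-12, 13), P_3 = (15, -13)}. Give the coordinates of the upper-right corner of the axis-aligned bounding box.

x-range [-12, 15], y-range [-13, 13].
The upper-right corner is (15, 13).

(15, 13)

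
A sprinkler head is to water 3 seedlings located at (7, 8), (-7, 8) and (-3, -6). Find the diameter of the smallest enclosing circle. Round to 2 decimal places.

Call the three points A, B, C in the order given.
Side lengths²: AB² = 196, AC² = 296, BC² = 212.
Since AC² = 296 < 212 + 196 = 408, the triangle is acute, so the smallest enclosing circle is the circumcircle.
Circumcentre = (0, 17/7), r² = 3922/49.
Diameter = 2r = 2√(3922/49) ≈ 17.89.

17.89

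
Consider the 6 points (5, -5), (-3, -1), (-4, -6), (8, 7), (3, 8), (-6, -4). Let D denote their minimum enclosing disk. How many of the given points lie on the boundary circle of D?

By Welzl's lemma the MEC is supported by two points (diametrically opposite) or three points (on a circumcircle).
The minimum enclosing circle is determined by three boundary points: (-4, -6), (8, 7), (-6, -4).
Their circumcentre is (1.22, 1.22) with r² = 79.3768.
The farthest remaining point (5, -5) is at distance² 52.9768 ≤ 79.3768.
The points at distance exactly r from the centre are (-4, -6), (8, 7), (-6, -4) — 3 points.

3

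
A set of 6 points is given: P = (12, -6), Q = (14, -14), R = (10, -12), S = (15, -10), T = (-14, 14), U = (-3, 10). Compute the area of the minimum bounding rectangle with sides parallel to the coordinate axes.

812

x ranges over [-14, 15], width 29.
y ranges over [-14, 14], height 28.
Area = 29 × 28 = 812.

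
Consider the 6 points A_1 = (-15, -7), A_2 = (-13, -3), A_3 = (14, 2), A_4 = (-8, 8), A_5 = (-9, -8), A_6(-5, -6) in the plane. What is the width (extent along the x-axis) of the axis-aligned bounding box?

29

max x = 14, min x = -15, so width = 29.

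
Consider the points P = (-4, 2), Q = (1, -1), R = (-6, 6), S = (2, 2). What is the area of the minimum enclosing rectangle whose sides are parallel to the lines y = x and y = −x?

42

In coordinates u = x + y, v = x − y the rectangle is axis-aligned; the map (x,y)→(u,v) scales areas by 2.
u-values: -2, 0, 0, 4; range = 4 − (-2) = 6.
v-values: -6, 2, -12, 0; range = 2 − (-12) = 14.
Area = (6 × 14) / 2 = 42.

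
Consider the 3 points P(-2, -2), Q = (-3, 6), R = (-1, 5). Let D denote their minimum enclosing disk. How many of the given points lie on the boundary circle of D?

Side lengths²: PQ² = 65, PR² = 50, QR² = 5.
Since PQ² = 65 ≥ 50 + 5 = 55, the angle opposite PQ is not acute, so the smallest enclosing circle has PQ as diameter.
Centre = midpoint of PQ = (-2.5, 2), r² = 65/4 = 16.25.
The points at distance exactly r from the centre are P, Q — 2 points.

2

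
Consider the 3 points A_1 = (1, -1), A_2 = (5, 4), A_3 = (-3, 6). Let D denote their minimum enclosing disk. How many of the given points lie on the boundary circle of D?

Side lengths²: A_1A_2² = 41, A_1A_3² = 65, A_2A_3² = 68.
Since A_2A_3² = 68 < 65 + 41 = 106, the triangle is acute, so the smallest enclosing circle is the circumcircle.
Circumcentre = (29/48, 41/12), r² = 45305/2304.
The points at distance exactly r from the centre are A_1, A_2, A_3 — 3 points.

3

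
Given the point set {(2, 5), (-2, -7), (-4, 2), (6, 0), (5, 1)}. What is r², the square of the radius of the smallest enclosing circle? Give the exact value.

40

By Welzl's lemma the MEC is supported by two points (diametrically opposite) or three points (on a circumcircle).
The farthest pair is (2, 5)–(-2, -7) with squared distance 160. The circle on this segment as diameter has centre (0, -1) and r² = 160/4 = 40.
Check (-4, 2): distance² to centre = 25 ≤ 40, so it lies inside.
All remaining points lie in this disk, and no smaller disk contains both endpoints, so this is the minimum enclosing circle.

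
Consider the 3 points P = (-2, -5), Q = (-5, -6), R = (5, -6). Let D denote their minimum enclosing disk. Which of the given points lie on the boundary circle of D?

Side lengths²: PQ² = 10, PR² = 50, QR² = 100.
Since QR² = 100 ≥ 50 + 10 = 60, the angle opposite QR is not acute, so the smallest enclosing circle has QR as diameter.
Centre = midpoint of QR = (0, -6), r² = 100/4 = 25.
The points at distance exactly r from the centre are Q, R — 2 points.

Q, R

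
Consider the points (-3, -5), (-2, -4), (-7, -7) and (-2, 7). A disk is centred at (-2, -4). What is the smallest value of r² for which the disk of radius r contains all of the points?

121

The required radius is the distance from (-2, -4) to the farthest point.
Squared distances: 2, 0, 34, 121.
Maximum is 121, attained at (-2, 7).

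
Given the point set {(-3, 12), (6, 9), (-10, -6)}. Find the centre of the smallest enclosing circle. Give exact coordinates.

Call the three points A, B, C in the order given.
Side lengths²: AB² = 90, AC² = 373, BC² = 481.
Since BC² = 481 ≥ 373 + 90 = 463, the angle opposite BC is not acute, so the smallest enclosing circle has BC as diameter.
Centre = midpoint of BC = (-2, 1.5), r² = 481/4 = 120.25.
Centre = (-2, 1.5).

(-2, 1.5)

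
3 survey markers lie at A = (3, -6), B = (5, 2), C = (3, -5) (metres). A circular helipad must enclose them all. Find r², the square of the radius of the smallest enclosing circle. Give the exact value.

Side lengths²: AB² = 68, AC² = 1, BC² = 53.
Since AB² = 68 ≥ 53 + 1 = 54, the angle opposite AB is not acute, so the smallest enclosing circle has AB as diameter.
Centre = midpoint of AB = (4, -2), r² = 68/4 = 17.

17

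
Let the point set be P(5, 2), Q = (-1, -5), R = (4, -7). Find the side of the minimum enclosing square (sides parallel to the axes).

The bounding box has width 6 and height 9.
An axis-aligned square enclosing the set must have side ≥ max(width, height).
So the minimum side is max(6, 9) = 9.

9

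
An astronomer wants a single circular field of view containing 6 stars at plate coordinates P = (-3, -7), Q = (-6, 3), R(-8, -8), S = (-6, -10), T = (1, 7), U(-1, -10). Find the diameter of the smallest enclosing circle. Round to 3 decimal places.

18.385

A smallest enclosing disk is always determined by at most three of the input points on its boundary.
The farthest pair is S–T with squared distance 338. The circle on this segment as diameter has centre (-2.5, -1.5) and r² = 338/4 = 84.5.
Check P: distance² to centre = 30.5 ≤ 84.5, so it lies inside.
All remaining points lie in this disk, and no smaller disk contains both endpoints, so this is the minimum enclosing circle.
Diameter = 2r = 2√(84.5) ≈ 18.385.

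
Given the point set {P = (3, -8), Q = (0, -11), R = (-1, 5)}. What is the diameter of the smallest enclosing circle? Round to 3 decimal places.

Side lengths²: PQ² = 18, PR² = 185, QR² = 257.
Since QR² = 257 ≥ 185 + 18 = 203, the angle opposite QR is not acute, so the smallest enclosing circle has QR as diameter.
Centre = midpoint of QR = (-0.5, -3), r² = 257/4 = 64.25.
Diameter = 2r = 2√(64.25) ≈ 16.031.

16.031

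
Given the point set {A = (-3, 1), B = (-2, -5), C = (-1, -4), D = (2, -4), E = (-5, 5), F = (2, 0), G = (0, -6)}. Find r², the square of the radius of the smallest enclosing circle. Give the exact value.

A smallest enclosing disk is always determined by at most three of the input points on its boundary.
The farthest pair is E–G with squared distance 146. The circle on this segment as diameter has centre (-2.5, -0.5) and r² = 146/4 = 36.5.
Check A: distance² to centre = 2.5 ≤ 36.5, so it lies inside.
All remaining points lie in this disk, and no smaller disk contains both endpoints, so this is the minimum enclosing circle.

36.5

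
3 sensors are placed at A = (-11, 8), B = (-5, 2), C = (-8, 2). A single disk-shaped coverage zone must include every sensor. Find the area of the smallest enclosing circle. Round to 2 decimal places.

Side lengths²: AB² = 72, AC² = 45, BC² = 9.
Since AB² = 72 ≥ 45 + 9 = 54, the angle opposite AB is not acute, so the smallest enclosing circle has AB as diameter.
Centre = midpoint of AB = (-8, 5), r² = 72/4 = 18.
Area = π·r² = π·18 ≈ 56.55.

56.55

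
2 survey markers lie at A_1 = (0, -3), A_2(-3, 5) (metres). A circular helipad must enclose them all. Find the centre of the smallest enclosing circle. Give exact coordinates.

The smallest circle enclosing two points has them as diameter endpoints.
Centre = midpoint = (-1.5, 1); r² = |A_1A_2|²/4 = 73/4 = 18.25.
Centre = (-1.5, 1).

(-1.5, 1)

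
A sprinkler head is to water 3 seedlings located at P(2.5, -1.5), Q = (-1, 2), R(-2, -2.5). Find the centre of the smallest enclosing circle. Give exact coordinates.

Side lengths²: PQ² = 24.5, PR² = 21.25, QR² = 21.25.
Since PQ² = 24.5 < 21.25 + 21.25 = 42.5, the triangle is acute, so the smallest enclosing circle is the circumcircle.
Circumcentre = (-3/44, -25/44), r² = 7225/968.
Centre = (-3/44, -25/44).

(-3/44, -25/44)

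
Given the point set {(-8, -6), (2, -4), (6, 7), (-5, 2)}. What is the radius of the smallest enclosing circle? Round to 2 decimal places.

9.55

By Welzl's lemma the MEC is supported by two points (diametrically opposite) or three points (on a circumcircle).
The farthest pair is (-8, -6)–(6, 7) with squared distance 365. The circle on this segment as diameter has centre (-1, 0.5) and r² = 365/4 = 91.25.
Check (2, -4): distance² to centre = 29.25 ≤ 91.25, so it lies inside.
All remaining points lie in this disk, and no smaller disk contains both endpoints, so this is the minimum enclosing circle.
r = √(91.25) ≈ 9.55.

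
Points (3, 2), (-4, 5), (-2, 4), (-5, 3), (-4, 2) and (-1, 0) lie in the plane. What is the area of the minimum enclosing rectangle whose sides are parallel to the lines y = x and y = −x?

35

In coordinates u = x + y, v = x − y the rectangle is axis-aligned; the map (x,y)→(u,v) scales areas by 2.
u-values: 5, 1, 2, -2, -2, -1; range = 5 − (-2) = 7.
v-values: 1, -9, -6, -8, -6, -1; range = 1 − (-9) = 10.
Area = (7 × 10) / 2 = 35.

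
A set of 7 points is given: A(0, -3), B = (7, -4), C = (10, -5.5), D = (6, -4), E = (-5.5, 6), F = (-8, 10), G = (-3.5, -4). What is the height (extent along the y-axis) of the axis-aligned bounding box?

max y = 10, min y = -5.5, so height = 15.5.

15.5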